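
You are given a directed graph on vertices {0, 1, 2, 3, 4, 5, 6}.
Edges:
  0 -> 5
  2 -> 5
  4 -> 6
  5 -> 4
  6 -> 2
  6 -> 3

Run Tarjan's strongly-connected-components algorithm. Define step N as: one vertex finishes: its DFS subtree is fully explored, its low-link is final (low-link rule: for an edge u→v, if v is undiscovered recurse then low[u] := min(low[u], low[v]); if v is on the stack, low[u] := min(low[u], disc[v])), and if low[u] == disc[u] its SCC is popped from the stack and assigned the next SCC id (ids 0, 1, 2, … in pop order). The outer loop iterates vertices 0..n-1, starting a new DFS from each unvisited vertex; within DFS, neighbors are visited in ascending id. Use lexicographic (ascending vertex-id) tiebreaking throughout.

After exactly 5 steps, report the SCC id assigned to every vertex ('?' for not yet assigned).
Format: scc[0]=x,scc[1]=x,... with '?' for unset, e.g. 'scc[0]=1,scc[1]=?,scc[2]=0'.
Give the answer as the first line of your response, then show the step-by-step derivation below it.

scc[0]=?,scc[1]=?,scc[2]=1,scc[3]=0,scc[4]=1,scc[5]=1,scc[6]=1

step 1: low=(low[0]=0,low[1]=?,low[2]=1,low[3]=?,low[4]=2,low[5]=1,low[6]=3); scc=(scc[0]=?,scc[1]=?,scc[2]=?,scc[3]=?,scc[4]=?,scc[5]=?,scc[6]=?)
step 2: low=(low[0]=0,low[1]=?,low[2]=1,low[3]=5,low[4]=2,low[5]=1,low[6]=1); scc=(scc[0]=?,scc[1]=?,scc[2]=?,scc[3]=0,scc[4]=?,scc[5]=?,scc[6]=?)
step 3: low=(low[0]=0,low[1]=?,low[2]=1,low[3]=5,low[4]=2,low[5]=1,low[6]=1); scc=(scc[0]=?,scc[1]=?,scc[2]=?,scc[3]=0,scc[4]=?,scc[5]=?,scc[6]=?)
step 4: low=(low[0]=0,low[1]=?,low[2]=1,low[3]=5,low[4]=1,low[5]=1,low[6]=1); scc=(scc[0]=?,scc[1]=?,scc[2]=?,scc[3]=0,scc[4]=?,scc[5]=?,scc[6]=?)
step 5: low=(low[0]=0,low[1]=?,low[2]=1,low[3]=5,low[4]=1,low[5]=1,low[6]=1); scc=(scc[0]=?,scc[1]=?,scc[2]=1,scc[3]=0,scc[4]=1,scc[5]=1,scc[6]=1)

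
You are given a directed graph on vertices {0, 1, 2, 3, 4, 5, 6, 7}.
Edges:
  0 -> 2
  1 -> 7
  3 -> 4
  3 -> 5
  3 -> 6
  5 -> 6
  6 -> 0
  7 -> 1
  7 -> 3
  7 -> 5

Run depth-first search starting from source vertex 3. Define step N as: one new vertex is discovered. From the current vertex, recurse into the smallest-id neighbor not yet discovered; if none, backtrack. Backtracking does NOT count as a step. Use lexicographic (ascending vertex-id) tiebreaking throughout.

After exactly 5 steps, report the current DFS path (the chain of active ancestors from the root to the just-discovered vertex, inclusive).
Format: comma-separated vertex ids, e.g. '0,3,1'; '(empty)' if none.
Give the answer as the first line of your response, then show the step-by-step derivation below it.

3,5,6,0

step 1: discover 3; path=3; order=3
step 2: discover 4; path=3>4; order=3,4
step 3: discover 5; path=3>5; order=3,4,5
step 4: discover 6; path=3>5>6; order=3,4,5,6
step 5: discover 0; path=3>5>6>0; order=3,4,5,6,0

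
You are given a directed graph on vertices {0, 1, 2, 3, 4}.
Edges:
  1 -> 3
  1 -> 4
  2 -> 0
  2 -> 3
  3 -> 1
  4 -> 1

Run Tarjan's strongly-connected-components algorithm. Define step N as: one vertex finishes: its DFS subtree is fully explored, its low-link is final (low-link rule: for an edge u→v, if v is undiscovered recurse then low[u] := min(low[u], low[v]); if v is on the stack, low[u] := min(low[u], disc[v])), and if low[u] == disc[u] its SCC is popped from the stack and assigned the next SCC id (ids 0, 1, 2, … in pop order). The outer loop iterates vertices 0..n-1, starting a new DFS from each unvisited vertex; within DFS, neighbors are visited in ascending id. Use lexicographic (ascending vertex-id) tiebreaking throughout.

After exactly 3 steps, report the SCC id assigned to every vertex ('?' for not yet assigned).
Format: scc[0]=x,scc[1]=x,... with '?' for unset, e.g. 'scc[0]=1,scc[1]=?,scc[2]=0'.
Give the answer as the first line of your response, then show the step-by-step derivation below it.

scc[0]=0,scc[1]=?,scc[2]=?,scc[3]=?,scc[4]=?

step 1: low=(low[0]=0,low[1]=?,low[2]=?,low[3]=?,low[4]=?); scc=(scc[0]=0,scc[1]=?,scc[2]=?,scc[3]=?,scc[4]=?)
step 2: low=(low[0]=0,low[1]=1,low[2]=?,low[3]=1,low[4]=?); scc=(scc[0]=0,scc[1]=?,scc[2]=?,scc[3]=?,scc[4]=?)
step 3: low=(low[0]=0,low[1]=1,low[2]=?,low[3]=1,low[4]=1); scc=(scc[0]=0,scc[1]=?,scc[2]=?,scc[3]=?,scc[4]=?)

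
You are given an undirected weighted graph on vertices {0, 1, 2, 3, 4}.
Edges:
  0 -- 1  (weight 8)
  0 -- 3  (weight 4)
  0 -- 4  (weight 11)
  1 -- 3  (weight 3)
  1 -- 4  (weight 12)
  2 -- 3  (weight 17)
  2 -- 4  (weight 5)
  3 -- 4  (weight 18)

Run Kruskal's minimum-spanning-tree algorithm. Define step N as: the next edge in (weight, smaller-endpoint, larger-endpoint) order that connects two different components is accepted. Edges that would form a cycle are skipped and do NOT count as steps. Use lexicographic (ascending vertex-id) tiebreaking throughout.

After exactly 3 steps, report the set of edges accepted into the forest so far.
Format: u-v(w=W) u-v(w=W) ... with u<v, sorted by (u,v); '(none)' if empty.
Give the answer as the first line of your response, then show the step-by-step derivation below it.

0-3(w=4) 1-3(w=3) 2-4(w=5)

step 1: add edge 1-3 (w=3); MST = {1-3(w=3)}
step 2: add edge 0-3 (w=4); MST = {0-3(w=4) 1-3(w=3)}
step 3: add edge 2-4 (w=5); MST = {0-3(w=4) 1-3(w=3) 2-4(w=5)}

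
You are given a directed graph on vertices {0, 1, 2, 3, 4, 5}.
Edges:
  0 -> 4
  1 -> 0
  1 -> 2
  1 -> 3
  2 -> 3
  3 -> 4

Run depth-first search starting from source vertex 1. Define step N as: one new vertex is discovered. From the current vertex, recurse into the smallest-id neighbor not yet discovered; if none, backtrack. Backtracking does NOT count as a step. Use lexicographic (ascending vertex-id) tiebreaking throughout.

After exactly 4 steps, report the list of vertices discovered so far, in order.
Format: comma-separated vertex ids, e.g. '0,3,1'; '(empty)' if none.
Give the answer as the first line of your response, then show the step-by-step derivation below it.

1,0,4,2

step 1: discover 1; path=1; order=1
step 2: discover 0; path=1>0; order=1,0
step 3: discover 4; path=1>0>4; order=1,0,4
step 4: discover 2; path=1>2; order=1,0,4,2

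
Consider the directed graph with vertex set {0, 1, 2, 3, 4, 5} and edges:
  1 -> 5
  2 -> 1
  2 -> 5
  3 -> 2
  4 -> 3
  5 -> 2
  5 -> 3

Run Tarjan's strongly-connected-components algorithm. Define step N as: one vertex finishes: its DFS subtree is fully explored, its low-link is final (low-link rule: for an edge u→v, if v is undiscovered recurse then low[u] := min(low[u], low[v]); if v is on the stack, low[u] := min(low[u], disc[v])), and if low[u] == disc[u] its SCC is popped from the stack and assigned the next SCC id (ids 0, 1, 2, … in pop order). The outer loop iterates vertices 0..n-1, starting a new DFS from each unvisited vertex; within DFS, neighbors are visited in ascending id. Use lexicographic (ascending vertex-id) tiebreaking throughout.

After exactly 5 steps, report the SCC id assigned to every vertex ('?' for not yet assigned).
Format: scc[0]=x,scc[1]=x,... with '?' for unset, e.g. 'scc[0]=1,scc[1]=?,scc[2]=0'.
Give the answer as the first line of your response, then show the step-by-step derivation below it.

scc[0]=0,scc[1]=1,scc[2]=1,scc[3]=1,scc[4]=?,scc[5]=1

step 1: low=(low[0]=0,low[1]=?,low[2]=?,low[3]=?,low[4]=?,low[5]=?); scc=(scc[0]=0,scc[1]=?,scc[2]=?,scc[3]=?,scc[4]=?,scc[5]=?)
step 2: low=(low[0]=0,low[1]=1,low[2]=1,low[3]=?,low[4]=?,low[5]=2); scc=(scc[0]=0,scc[1]=?,scc[2]=?,scc[3]=?,scc[4]=?,scc[5]=?)
step 3: low=(low[0]=0,low[1]=1,low[2]=1,low[3]=3,low[4]=?,low[5]=1); scc=(scc[0]=0,scc[1]=?,scc[2]=?,scc[3]=?,scc[4]=?,scc[5]=?)
step 4: low=(low[0]=0,low[1]=1,low[2]=1,low[3]=3,low[4]=?,low[5]=1); scc=(scc[0]=0,scc[1]=?,scc[2]=?,scc[3]=?,scc[4]=?,scc[5]=?)
step 5: low=(low[0]=0,low[1]=1,low[2]=1,low[3]=3,low[4]=?,low[5]=1); scc=(scc[0]=0,scc[1]=1,scc[2]=1,scc[3]=1,scc[4]=?,scc[5]=1)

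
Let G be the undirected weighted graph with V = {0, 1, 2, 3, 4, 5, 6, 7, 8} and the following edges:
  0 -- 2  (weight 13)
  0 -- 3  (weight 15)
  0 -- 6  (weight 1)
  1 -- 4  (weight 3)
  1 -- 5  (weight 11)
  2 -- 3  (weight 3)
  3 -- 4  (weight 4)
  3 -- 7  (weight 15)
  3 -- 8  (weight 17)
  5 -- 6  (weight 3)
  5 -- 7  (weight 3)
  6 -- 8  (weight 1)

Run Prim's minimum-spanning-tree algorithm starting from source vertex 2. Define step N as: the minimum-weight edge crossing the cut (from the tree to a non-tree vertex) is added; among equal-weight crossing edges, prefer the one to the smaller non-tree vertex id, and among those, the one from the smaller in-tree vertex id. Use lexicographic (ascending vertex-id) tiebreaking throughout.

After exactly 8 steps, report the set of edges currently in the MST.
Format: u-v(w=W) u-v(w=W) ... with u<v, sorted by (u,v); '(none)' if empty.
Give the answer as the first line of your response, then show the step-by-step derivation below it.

0-6(w=1) 1-4(w=3) 1-5(w=11) 2-3(w=3) 3-4(w=4) 5-6(w=3) 5-7(w=3) 6-8(w=1)

step 1: add edge 2-3 (w=3); MST = {2-3(w=3)}
step 2: add edge 3-4 (w=4); MST = {2-3(w=3) 3-4(w=4)}
step 3: add edge 1-4 (w=3); MST = {1-4(w=3) 2-3(w=3) 3-4(w=4)}
step 4: add edge 1-5 (w=11); MST = {1-4(w=3) 1-5(w=11) 2-3(w=3) 3-4(w=4)}
step 5: add edge 5-6 (w=3); MST = {1-4(w=3) 1-5(w=11) 2-3(w=3) 3-4(w=4) 5-6(w=3)}
step 6: add edge 0-6 (w=1); MST = {0-6(w=1) 1-4(w=3) 1-5(w=11) 2-3(w=3) 3-4(w=4) 5-6(w=3)}
step 7: add edge 6-8 (w=1); MST = {0-6(w=1) 1-4(w=3) 1-5(w=11) 2-3(w=3) 3-4(w=4) 5-6(w=3) 6-8(w=1)}
step 8: add edge 5-7 (w=3); MST = {0-6(w=1) 1-4(w=3) 1-5(w=11) 2-3(w=3) 3-4(w=4) 5-6(w=3) 5-7(w=3) 6-8(w=1)}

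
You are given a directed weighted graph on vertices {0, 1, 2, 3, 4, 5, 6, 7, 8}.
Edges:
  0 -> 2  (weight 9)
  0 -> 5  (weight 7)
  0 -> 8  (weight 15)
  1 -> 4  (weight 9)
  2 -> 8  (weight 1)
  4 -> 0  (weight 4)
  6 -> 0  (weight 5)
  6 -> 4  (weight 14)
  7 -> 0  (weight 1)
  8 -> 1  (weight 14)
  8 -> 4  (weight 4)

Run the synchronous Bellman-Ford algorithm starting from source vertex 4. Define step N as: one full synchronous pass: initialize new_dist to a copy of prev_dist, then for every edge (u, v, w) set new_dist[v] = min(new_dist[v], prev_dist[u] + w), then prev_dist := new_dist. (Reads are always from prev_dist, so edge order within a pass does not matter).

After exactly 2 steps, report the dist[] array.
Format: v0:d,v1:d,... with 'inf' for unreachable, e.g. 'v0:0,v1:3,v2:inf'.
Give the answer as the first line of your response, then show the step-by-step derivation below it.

v0:4,v1:inf,v2:13,v3:inf,v4:0,v5:11,v6:inf,v7:inf,v8:19

step 1: dist = v0:4,v1:inf,v2:inf,v3:inf,v4:0,v5:inf,v6:inf,v7:inf,v8:inf
step 2: dist = v0:4,v1:inf,v2:13,v3:inf,v4:0,v5:11,v6:inf,v7:inf,v8:19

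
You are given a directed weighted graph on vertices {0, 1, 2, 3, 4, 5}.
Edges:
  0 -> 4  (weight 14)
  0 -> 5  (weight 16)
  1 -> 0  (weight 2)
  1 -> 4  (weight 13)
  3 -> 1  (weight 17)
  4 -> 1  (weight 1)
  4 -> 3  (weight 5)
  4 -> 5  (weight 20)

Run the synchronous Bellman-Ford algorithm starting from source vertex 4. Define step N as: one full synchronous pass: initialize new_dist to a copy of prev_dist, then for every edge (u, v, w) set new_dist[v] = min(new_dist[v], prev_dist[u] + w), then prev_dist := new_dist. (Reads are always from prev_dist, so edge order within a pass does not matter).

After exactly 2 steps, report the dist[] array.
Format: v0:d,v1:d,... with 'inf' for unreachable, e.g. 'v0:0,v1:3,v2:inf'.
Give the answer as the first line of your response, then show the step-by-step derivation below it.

v0:3,v1:1,v2:inf,v3:5,v4:0,v5:20

step 1: dist = v0:inf,v1:1,v2:inf,v3:5,v4:0,v5:20
step 2: dist = v0:3,v1:1,v2:inf,v3:5,v4:0,v5:20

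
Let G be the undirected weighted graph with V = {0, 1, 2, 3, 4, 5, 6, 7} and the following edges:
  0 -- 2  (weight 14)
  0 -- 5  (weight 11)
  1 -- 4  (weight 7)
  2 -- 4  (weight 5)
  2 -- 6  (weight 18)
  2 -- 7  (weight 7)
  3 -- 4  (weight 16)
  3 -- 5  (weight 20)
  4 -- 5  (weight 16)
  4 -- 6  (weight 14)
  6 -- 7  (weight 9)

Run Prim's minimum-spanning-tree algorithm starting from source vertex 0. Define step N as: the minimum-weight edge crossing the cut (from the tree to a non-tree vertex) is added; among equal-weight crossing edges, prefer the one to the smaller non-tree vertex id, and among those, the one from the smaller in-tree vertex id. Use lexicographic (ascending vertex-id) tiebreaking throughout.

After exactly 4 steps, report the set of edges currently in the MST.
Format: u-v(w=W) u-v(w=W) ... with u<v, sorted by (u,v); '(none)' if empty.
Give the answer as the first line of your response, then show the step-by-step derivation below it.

0-2(w=14) 0-5(w=11) 1-4(w=7) 2-4(w=5)

step 1: add edge 0-5 (w=11); MST = {0-5(w=11)}
step 2: add edge 0-2 (w=14); MST = {0-2(w=14) 0-5(w=11)}
step 3: add edge 2-4 (w=5); MST = {0-2(w=14) 0-5(w=11) 2-4(w=5)}
step 4: add edge 1-4 (w=7); MST = {0-2(w=14) 0-5(w=11) 1-4(w=7) 2-4(w=5)}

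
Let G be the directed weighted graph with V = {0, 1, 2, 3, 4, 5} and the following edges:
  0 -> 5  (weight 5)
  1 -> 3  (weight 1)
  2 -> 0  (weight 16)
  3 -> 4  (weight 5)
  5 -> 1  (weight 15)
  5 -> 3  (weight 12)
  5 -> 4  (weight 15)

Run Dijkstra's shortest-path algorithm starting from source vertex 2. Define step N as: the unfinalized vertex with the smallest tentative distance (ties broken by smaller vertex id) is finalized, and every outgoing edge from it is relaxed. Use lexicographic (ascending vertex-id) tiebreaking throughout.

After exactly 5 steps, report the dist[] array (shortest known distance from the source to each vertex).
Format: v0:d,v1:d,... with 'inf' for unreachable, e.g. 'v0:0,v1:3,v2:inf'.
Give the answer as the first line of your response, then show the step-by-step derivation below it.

v0:16,v1:36,v2:0,v3:33,v4:36,v5:21

step 1: dist = v0:16,v1:inf,v2:0,v3:inf,v4:inf,v5:inf
step 2: dist = v0:16,v1:inf,v2:0,v3:inf,v4:inf,v5:21
step 3: dist = v0:16,v1:36,v2:0,v3:33,v4:36,v5:21
step 4: dist = v0:16,v1:36,v2:0,v3:33,v4:36,v5:21
step 5: dist = v0:16,v1:36,v2:0,v3:33,v4:36,v5:21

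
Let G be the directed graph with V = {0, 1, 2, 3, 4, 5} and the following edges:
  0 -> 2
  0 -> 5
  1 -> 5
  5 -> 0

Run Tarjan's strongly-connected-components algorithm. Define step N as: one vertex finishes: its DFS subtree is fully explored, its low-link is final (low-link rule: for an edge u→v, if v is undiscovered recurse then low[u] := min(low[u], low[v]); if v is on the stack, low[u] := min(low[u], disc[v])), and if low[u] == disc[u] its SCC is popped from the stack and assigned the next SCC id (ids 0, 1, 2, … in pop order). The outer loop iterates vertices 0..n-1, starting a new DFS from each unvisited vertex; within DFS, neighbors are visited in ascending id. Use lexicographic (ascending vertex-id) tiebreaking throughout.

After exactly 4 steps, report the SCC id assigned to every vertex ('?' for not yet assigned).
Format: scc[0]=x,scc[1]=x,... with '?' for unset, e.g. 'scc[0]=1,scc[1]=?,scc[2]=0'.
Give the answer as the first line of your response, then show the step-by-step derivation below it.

scc[0]=1,scc[1]=2,scc[2]=0,scc[3]=?,scc[4]=?,scc[5]=1

step 1: low=(low[0]=0,low[1]=?,low[2]=1,low[3]=?,low[4]=?,low[5]=?); scc=(scc[0]=?,scc[1]=?,scc[2]=0,scc[3]=?,scc[4]=?,scc[5]=?)
step 2: low=(low[0]=0,low[1]=?,low[2]=1,low[3]=?,low[4]=?,low[5]=0); scc=(scc[0]=?,scc[1]=?,scc[2]=0,scc[3]=?,scc[4]=?,scc[5]=?)
step 3: low=(low[0]=0,low[1]=?,low[2]=1,low[3]=?,low[4]=?,low[5]=0); scc=(scc[0]=1,scc[1]=?,scc[2]=0,scc[3]=?,scc[4]=?,scc[5]=1)
step 4: low=(low[0]=0,low[1]=3,low[2]=1,low[3]=?,low[4]=?,low[5]=0); scc=(scc[0]=1,scc[1]=2,scc[2]=0,scc[3]=?,scc[4]=?,scc[5]=1)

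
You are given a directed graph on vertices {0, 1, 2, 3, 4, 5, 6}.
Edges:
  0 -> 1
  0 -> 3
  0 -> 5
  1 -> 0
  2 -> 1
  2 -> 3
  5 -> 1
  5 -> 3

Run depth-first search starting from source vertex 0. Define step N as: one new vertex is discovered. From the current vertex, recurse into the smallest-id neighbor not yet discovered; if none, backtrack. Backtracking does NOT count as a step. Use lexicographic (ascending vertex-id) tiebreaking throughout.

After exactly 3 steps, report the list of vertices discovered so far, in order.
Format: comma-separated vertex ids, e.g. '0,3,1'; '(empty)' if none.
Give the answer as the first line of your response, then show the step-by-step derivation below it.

0,1,3

step 1: discover 0; path=0; order=0
step 2: discover 1; path=0>1; order=0,1
step 3: discover 3; path=0>3; order=0,1,3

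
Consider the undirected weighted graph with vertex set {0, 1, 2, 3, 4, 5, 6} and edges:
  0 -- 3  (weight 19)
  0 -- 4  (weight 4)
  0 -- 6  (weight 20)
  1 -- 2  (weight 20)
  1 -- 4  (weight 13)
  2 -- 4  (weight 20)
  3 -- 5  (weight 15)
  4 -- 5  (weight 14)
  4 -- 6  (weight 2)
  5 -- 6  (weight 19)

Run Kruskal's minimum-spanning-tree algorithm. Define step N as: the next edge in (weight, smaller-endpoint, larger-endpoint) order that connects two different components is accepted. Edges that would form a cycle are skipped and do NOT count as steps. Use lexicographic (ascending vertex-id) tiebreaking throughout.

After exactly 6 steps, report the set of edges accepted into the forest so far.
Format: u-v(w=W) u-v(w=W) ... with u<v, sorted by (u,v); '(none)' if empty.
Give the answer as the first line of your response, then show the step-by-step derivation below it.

0-4(w=4) 1-2(w=20) 1-4(w=13) 3-5(w=15) 4-5(w=14) 4-6(w=2)

step 1: add edge 4-6 (w=2); MST = {4-6(w=2)}
step 2: add edge 0-4 (w=4); MST = {0-4(w=4) 4-6(w=2)}
step 3: add edge 1-4 (w=13); MST = {0-4(w=4) 1-4(w=13) 4-6(w=2)}
step 4: add edge 4-5 (w=14); MST = {0-4(w=4) 1-4(w=13) 4-5(w=14) 4-6(w=2)}
step 5: add edge 3-5 (w=15); MST = {0-4(w=4) 1-4(w=13) 3-5(w=15) 4-5(w=14) 4-6(w=2)}
step 6: add edge 1-2 (w=20); MST = {0-4(w=4) 1-2(w=20) 1-4(w=13) 3-5(w=15) 4-5(w=14) 4-6(w=2)}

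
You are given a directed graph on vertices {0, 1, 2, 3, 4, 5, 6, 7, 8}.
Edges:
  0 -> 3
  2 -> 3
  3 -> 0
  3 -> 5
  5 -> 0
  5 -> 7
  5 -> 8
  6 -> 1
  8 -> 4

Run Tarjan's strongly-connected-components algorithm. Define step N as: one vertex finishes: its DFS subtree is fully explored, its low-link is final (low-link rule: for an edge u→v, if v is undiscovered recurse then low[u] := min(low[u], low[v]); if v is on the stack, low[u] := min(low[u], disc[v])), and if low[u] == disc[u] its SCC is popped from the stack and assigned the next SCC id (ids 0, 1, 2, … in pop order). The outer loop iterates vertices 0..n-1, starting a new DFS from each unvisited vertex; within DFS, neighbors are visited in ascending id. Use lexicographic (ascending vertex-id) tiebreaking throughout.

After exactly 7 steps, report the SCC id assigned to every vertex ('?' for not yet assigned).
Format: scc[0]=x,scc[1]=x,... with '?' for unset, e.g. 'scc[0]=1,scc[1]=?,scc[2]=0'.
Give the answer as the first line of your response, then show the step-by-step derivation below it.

scc[0]=3,scc[1]=4,scc[2]=?,scc[3]=3,scc[4]=1,scc[5]=3,scc[6]=?,scc[7]=0,scc[8]=2

step 1: low=(low[0]=0,low[1]=?,low[2]=?,low[3]=0,low[4]=?,low[5]=0,low[6]=?,low[7]=3,low[8]=?); scc=(scc[0]=?,scc[1]=?,scc[2]=?,scc[3]=?,scc[4]=?,scc[5]=?,scc[6]=?,scc[7]=0,scc[8]=?)
step 2: low=(low[0]=0,low[1]=?,low[2]=?,low[3]=0,low[4]=5,low[5]=0,low[6]=?,low[7]=3,low[8]=4); scc=(scc[0]=?,scc[1]=?,scc[2]=?,scc[3]=?,scc[4]=1,scc[5]=?,scc[6]=?,scc[7]=0,scc[8]=?)
step 3: low=(low[0]=0,low[1]=?,low[2]=?,low[3]=0,low[4]=5,low[5]=0,low[6]=?,low[7]=3,low[8]=4); scc=(scc[0]=?,scc[1]=?,scc[2]=?,scc[3]=?,scc[4]=1,scc[5]=?,scc[6]=?,scc[7]=0,scc[8]=2)
step 4: low=(low[0]=0,low[1]=?,low[2]=?,low[3]=0,low[4]=5,low[5]=0,low[6]=?,low[7]=3,low[8]=4); scc=(scc[0]=?,scc[1]=?,scc[2]=?,scc[3]=?,scc[4]=1,scc[5]=?,scc[6]=?,scc[7]=0,scc[8]=2)
step 5: low=(low[0]=0,low[1]=?,low[2]=?,low[3]=0,low[4]=5,low[5]=0,low[6]=?,low[7]=3,low[8]=4); scc=(scc[0]=?,scc[1]=?,scc[2]=?,scc[3]=?,scc[4]=1,scc[5]=?,scc[6]=?,scc[7]=0,scc[8]=2)
step 6: low=(low[0]=0,low[1]=?,low[2]=?,low[3]=0,low[4]=5,low[5]=0,low[6]=?,low[7]=3,low[8]=4); scc=(scc[0]=3,scc[1]=?,scc[2]=?,scc[3]=3,scc[4]=1,scc[5]=3,scc[6]=?,scc[7]=0,scc[8]=2)
step 7: low=(low[0]=0,low[1]=6,low[2]=?,low[3]=0,low[4]=5,low[5]=0,low[6]=?,low[7]=3,low[8]=4); scc=(scc[0]=3,scc[1]=4,scc[2]=?,scc[3]=3,scc[4]=1,scc[5]=3,scc[6]=?,scc[7]=0,scc[8]=2)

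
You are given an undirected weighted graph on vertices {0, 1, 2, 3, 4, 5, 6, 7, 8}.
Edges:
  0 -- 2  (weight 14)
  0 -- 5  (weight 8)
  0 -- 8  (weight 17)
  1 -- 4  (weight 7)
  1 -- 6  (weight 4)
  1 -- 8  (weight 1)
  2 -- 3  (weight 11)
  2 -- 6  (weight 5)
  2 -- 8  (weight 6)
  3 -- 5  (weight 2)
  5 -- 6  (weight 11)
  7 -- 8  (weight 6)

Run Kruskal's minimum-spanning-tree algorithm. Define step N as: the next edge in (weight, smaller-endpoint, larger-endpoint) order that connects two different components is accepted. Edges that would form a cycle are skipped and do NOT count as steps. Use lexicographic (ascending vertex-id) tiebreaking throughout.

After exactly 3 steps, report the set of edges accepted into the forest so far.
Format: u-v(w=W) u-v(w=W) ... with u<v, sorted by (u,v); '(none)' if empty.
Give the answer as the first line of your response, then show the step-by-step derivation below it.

1-6(w=4) 1-8(w=1) 3-5(w=2)

step 1: add edge 1-8 (w=1); MST = {1-8(w=1)}
step 2: add edge 3-5 (w=2); MST = {1-8(w=1) 3-5(w=2)}
step 3: add edge 1-6 (w=4); MST = {1-6(w=4) 1-8(w=1) 3-5(w=2)}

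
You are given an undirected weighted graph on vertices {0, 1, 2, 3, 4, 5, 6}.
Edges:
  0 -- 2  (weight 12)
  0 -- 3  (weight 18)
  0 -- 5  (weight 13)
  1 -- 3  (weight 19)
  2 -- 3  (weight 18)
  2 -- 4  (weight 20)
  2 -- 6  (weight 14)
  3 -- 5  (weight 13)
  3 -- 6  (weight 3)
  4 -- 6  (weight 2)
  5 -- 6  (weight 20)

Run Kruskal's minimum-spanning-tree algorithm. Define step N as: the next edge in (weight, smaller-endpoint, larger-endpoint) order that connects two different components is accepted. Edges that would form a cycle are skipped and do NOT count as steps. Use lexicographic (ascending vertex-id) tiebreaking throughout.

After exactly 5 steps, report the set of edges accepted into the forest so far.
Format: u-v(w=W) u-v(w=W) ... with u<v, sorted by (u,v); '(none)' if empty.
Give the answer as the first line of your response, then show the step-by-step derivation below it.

0-2(w=12) 0-5(w=13) 3-5(w=13) 3-6(w=3) 4-6(w=2)

step 1: add edge 4-6 (w=2); MST = {4-6(w=2)}
step 2: add edge 3-6 (w=3); MST = {3-6(w=3) 4-6(w=2)}
step 3: add edge 0-2 (w=12); MST = {0-2(w=12) 3-6(w=3) 4-6(w=2)}
step 4: add edge 0-5 (w=13); MST = {0-2(w=12) 0-5(w=13) 3-6(w=3) 4-6(w=2)}
step 5: add edge 3-5 (w=13); MST = {0-2(w=12) 0-5(w=13) 3-5(w=13) 3-6(w=3) 4-6(w=2)}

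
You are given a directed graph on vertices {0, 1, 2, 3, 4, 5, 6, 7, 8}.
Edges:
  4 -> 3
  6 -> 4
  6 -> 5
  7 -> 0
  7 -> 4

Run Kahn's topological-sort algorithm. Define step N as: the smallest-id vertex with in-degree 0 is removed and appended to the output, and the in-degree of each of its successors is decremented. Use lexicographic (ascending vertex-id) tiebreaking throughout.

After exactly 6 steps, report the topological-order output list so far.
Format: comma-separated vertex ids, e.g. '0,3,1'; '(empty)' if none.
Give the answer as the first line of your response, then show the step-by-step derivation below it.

1,2,6,5,7,0

step 1: output 1; order=[1]; indeg=(1,0,0,1,2,1,0,0,0)
step 2: output 2; order=[1,2]; indeg=(1,0,0,1,2,1,0,0,0)
step 3: output 6; order=[1,2,6]; indeg=(1,0,0,1,1,0,0,0,0)
step 4: output 5; order=[1,2,6,5]; indeg=(1,0,0,1,1,0,0,0,0)
step 5: output 7; order=[1,2,6,5,7]; indeg=(0,0,0,1,0,0,0,0,0)
step 6: output 0; order=[1,2,6,5,7,0]; indeg=(0,0,0,1,0,0,0,0,0)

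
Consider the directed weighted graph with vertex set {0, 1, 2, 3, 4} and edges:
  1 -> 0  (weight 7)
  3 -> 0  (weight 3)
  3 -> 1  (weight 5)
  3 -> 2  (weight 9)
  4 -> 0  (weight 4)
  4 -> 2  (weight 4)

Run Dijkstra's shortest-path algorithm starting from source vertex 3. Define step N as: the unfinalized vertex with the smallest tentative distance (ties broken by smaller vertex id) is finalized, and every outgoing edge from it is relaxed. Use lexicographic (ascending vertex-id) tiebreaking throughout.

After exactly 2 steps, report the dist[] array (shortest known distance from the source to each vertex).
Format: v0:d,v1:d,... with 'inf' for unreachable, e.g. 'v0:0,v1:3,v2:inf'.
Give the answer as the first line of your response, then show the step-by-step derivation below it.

v0:3,v1:5,v2:9,v3:0,v4:inf

step 1: dist = v0:3,v1:5,v2:9,v3:0,v4:inf
step 2: dist = v0:3,v1:5,v2:9,v3:0,v4:inf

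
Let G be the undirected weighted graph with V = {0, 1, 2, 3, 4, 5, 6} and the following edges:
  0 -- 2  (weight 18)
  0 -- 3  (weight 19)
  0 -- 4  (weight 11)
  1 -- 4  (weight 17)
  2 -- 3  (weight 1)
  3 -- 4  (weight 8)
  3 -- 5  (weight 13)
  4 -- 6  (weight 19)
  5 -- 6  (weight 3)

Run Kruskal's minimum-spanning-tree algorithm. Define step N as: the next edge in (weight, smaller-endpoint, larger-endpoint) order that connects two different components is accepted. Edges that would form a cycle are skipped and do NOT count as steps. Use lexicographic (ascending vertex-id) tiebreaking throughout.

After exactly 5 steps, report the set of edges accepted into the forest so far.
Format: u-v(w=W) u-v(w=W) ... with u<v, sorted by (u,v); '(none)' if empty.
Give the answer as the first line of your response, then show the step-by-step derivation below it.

0-4(w=11) 2-3(w=1) 3-4(w=8) 3-5(w=13) 5-6(w=3)

step 1: add edge 2-3 (w=1); MST = {2-3(w=1)}
step 2: add edge 5-6 (w=3); MST = {2-3(w=1) 5-6(w=3)}
step 3: add edge 3-4 (w=8); MST = {2-3(w=1) 3-4(w=8) 5-6(w=3)}
step 4: add edge 0-4 (w=11); MST = {0-4(w=11) 2-3(w=1) 3-4(w=8) 5-6(w=3)}
step 5: add edge 3-5 (w=13); MST = {0-4(w=11) 2-3(w=1) 3-4(w=8) 3-5(w=13) 5-6(w=3)}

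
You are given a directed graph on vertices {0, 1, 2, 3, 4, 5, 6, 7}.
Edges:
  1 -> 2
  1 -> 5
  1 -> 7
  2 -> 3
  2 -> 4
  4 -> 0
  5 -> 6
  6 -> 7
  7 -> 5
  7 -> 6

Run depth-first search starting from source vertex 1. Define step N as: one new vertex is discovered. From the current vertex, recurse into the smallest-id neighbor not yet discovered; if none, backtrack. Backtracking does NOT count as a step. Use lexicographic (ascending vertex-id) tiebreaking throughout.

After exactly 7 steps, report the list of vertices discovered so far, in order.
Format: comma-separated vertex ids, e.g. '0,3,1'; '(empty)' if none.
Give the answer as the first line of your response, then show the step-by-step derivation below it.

1,2,3,4,0,5,6

step 1: discover 1; path=1; order=1
step 2: discover 2; path=1>2; order=1,2
step 3: discover 3; path=1>2>3; order=1,2,3
step 4: discover 4; path=1>2>4; order=1,2,3,4
step 5: discover 0; path=1>2>4>0; order=1,2,3,4,0
step 6: discover 5; path=1>5; order=1,2,3,4,0,5
step 7: discover 6; path=1>5>6; order=1,2,3,4,0,5,6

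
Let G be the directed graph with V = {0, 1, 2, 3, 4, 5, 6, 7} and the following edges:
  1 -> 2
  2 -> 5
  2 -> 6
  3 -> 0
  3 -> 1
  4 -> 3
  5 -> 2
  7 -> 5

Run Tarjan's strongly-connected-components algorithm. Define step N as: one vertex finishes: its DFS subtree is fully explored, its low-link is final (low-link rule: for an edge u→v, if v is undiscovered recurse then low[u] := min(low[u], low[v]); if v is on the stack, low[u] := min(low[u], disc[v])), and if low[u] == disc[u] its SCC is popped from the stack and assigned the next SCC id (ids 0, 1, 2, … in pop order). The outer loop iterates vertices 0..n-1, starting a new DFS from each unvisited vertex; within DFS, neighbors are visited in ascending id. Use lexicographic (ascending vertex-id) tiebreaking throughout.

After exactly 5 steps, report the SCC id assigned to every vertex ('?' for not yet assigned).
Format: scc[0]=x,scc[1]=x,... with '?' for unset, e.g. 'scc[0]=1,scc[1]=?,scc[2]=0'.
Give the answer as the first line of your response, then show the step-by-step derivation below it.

scc[0]=0,scc[1]=3,scc[2]=2,scc[3]=?,scc[4]=?,scc[5]=2,scc[6]=1,scc[7]=?

step 1: low=(low[0]=0,low[1]=?,low[2]=?,low[3]=?,low[4]=?,low[5]=?,low[6]=?,low[7]=?); scc=(scc[0]=0,scc[1]=?,scc[2]=?,scc[3]=?,scc[4]=?,scc[5]=?,scc[6]=?,scc[7]=?)
step 2: low=(low[0]=0,low[1]=1,low[2]=2,low[3]=?,low[4]=?,low[5]=2,low[6]=?,low[7]=?); scc=(scc[0]=0,scc[1]=?,scc[2]=?,scc[3]=?,scc[4]=?,scc[5]=?,scc[6]=?,scc[7]=?)
step 3: low=(low[0]=0,low[1]=1,low[2]=2,low[3]=?,low[4]=?,low[5]=2,low[6]=4,low[7]=?); scc=(scc[0]=0,scc[1]=?,scc[2]=?,scc[3]=?,scc[4]=?,scc[5]=?,scc[6]=1,scc[7]=?)
step 4: low=(low[0]=0,low[1]=1,low[2]=2,low[3]=?,low[4]=?,low[5]=2,low[6]=4,low[7]=?); scc=(scc[0]=0,scc[1]=?,scc[2]=2,scc[3]=?,scc[4]=?,scc[5]=2,scc[6]=1,scc[7]=?)
step 5: low=(low[0]=0,low[1]=1,low[2]=2,low[3]=?,low[4]=?,low[5]=2,low[6]=4,low[7]=?); scc=(scc[0]=0,scc[1]=3,scc[2]=2,scc[3]=?,scc[4]=?,scc[5]=2,scc[6]=1,scc[7]=?)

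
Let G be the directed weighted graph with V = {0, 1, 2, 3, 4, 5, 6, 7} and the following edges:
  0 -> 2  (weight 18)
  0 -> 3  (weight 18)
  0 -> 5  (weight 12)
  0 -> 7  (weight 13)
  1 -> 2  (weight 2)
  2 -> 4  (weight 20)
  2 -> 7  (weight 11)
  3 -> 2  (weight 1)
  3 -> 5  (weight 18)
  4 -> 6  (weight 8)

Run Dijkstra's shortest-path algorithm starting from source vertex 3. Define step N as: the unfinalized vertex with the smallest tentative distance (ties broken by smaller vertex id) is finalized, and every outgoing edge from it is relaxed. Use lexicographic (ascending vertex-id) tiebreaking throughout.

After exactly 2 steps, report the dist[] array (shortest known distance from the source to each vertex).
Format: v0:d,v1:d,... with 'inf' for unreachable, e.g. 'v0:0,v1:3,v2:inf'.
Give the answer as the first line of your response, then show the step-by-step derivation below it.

v0:inf,v1:inf,v2:1,v3:0,v4:21,v5:18,v6:inf,v7:12

step 1: dist = v0:inf,v1:inf,v2:1,v3:0,v4:inf,v5:18,v6:inf,v7:inf
step 2: dist = v0:inf,v1:inf,v2:1,v3:0,v4:21,v5:18,v6:inf,v7:12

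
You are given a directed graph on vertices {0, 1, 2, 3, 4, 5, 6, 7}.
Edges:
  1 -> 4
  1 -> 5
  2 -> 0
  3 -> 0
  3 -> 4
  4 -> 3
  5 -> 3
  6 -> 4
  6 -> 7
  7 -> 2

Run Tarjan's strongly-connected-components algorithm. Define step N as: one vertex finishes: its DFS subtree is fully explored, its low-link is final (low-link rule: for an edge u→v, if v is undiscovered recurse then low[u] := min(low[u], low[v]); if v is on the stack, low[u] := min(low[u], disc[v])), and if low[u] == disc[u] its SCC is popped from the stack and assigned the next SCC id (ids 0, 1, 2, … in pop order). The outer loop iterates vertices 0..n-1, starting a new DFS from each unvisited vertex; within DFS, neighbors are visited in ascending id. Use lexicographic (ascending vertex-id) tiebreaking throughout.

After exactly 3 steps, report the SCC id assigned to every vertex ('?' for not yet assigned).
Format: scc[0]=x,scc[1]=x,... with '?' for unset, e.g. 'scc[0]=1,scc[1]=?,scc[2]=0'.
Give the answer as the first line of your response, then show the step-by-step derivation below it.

scc[0]=0,scc[1]=?,scc[2]=?,scc[3]=1,scc[4]=1,scc[5]=?,scc[6]=?,scc[7]=?

step 1: low=(low[0]=0,low[1]=?,low[2]=?,low[3]=?,low[4]=?,low[5]=?,low[6]=?,low[7]=?); scc=(scc[0]=0,scc[1]=?,scc[2]=?,scc[3]=?,scc[4]=?,scc[5]=?,scc[6]=?,scc[7]=?)
step 2: low=(low[0]=0,low[1]=1,low[2]=?,low[3]=2,low[4]=2,low[5]=?,low[6]=?,low[7]=?); scc=(scc[0]=0,scc[1]=?,scc[2]=?,scc[3]=?,scc[4]=?,scc[5]=?,scc[6]=?,scc[7]=?)
step 3: low=(low[0]=0,low[1]=1,low[2]=?,low[3]=2,low[4]=2,low[5]=?,low[6]=?,low[7]=?); scc=(scc[0]=0,scc[1]=?,scc[2]=?,scc[3]=1,scc[4]=1,scc[5]=?,scc[6]=?,scc[7]=?)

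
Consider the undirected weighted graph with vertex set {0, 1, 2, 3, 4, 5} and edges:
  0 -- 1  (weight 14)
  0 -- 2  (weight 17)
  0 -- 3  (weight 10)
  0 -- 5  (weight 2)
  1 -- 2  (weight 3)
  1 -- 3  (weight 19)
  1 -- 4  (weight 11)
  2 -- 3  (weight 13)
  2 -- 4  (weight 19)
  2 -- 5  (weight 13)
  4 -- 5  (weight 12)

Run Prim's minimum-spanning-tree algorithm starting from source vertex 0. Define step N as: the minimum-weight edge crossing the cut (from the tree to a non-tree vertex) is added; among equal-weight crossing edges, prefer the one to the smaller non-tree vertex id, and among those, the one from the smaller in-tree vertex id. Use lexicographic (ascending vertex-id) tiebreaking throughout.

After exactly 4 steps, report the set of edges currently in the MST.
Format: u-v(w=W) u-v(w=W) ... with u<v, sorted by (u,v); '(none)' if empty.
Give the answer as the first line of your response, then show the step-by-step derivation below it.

0-3(w=10) 0-5(w=2) 1-4(w=11) 4-5(w=12)

step 1: add edge 0-5 (w=2); MST = {0-5(w=2)}
step 2: add edge 0-3 (w=10); MST = {0-3(w=10) 0-5(w=2)}
step 3: add edge 4-5 (w=12); MST = {0-3(w=10) 0-5(w=2) 4-5(w=12)}
step 4: add edge 1-4 (w=11); MST = {0-3(w=10) 0-5(w=2) 1-4(w=11) 4-5(w=12)}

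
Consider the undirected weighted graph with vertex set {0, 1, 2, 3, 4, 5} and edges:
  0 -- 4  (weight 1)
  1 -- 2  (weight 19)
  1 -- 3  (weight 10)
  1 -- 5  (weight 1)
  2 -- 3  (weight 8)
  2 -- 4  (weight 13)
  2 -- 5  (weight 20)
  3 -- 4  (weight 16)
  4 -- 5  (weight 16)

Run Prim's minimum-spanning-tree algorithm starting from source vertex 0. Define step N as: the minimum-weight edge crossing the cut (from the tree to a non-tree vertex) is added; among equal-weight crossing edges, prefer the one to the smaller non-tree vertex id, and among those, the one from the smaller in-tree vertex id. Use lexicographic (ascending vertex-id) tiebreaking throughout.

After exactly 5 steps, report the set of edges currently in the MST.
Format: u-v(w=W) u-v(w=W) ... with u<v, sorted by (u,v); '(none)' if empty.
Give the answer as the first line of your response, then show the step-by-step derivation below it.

0-4(w=1) 1-3(w=10) 1-5(w=1) 2-3(w=8) 2-4(w=13)

step 1: add edge 0-4 (w=1); MST = {0-4(w=1)}
step 2: add edge 2-4 (w=13); MST = {0-4(w=1) 2-4(w=13)}
step 3: add edge 2-3 (w=8); MST = {0-4(w=1) 2-3(w=8) 2-4(w=13)}
step 4: add edge 1-3 (w=10); MST = {0-4(w=1) 1-3(w=10) 2-3(w=8) 2-4(w=13)}
step 5: add edge 1-5 (w=1); MST = {0-4(w=1) 1-3(w=10) 1-5(w=1) 2-3(w=8) 2-4(w=13)}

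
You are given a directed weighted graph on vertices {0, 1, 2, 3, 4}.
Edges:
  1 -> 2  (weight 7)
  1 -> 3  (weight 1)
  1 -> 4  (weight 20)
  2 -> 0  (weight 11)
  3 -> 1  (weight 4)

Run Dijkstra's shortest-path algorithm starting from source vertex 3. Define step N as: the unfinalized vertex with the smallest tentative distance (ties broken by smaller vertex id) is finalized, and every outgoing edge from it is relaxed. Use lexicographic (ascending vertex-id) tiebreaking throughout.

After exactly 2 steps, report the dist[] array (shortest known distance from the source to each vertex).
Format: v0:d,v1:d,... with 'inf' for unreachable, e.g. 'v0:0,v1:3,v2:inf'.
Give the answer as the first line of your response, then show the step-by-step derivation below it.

v0:inf,v1:4,v2:11,v3:0,v4:24

step 1: dist = v0:inf,v1:4,v2:inf,v3:0,v4:inf
step 2: dist = v0:inf,v1:4,v2:11,v3:0,v4:24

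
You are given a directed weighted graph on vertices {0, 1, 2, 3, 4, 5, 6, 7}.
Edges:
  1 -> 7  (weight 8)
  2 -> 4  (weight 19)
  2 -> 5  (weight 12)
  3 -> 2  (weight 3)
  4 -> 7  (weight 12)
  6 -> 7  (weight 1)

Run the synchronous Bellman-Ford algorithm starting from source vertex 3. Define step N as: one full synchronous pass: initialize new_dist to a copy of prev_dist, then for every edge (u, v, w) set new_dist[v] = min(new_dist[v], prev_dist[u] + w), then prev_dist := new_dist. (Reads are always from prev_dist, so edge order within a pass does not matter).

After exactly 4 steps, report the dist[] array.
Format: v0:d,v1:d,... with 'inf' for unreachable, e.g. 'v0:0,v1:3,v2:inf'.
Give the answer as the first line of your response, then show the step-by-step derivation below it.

v0:inf,v1:inf,v2:3,v3:0,v4:22,v5:15,v6:inf,v7:34

step 1: dist = v0:inf,v1:inf,v2:3,v3:0,v4:inf,v5:inf,v6:inf,v7:inf
step 2: dist = v0:inf,v1:inf,v2:3,v3:0,v4:22,v5:15,v6:inf,v7:inf
step 3: dist = v0:inf,v1:inf,v2:3,v3:0,v4:22,v5:15,v6:inf,v7:34
step 4: dist = v0:inf,v1:inf,v2:3,v3:0,v4:22,v5:15,v6:inf,v7:34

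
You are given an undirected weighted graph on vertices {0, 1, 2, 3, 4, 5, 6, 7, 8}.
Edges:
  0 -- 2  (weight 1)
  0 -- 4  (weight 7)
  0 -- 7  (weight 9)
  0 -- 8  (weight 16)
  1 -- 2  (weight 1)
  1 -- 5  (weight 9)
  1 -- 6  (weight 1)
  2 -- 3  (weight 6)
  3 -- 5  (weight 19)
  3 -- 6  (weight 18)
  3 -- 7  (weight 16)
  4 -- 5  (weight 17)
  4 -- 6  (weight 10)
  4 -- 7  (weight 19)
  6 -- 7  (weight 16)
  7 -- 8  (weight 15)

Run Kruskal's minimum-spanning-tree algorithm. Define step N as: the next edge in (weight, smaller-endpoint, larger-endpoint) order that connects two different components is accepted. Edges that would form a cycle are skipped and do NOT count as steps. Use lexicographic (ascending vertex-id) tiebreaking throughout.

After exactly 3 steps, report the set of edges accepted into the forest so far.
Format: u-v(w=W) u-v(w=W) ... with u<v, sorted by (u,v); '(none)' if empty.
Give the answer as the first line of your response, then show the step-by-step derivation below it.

0-2(w=1) 1-2(w=1) 1-6(w=1)

step 1: add edge 0-2 (w=1); MST = {0-2(w=1)}
step 2: add edge 1-2 (w=1); MST = {0-2(w=1) 1-2(w=1)}
step 3: add edge 1-6 (w=1); MST = {0-2(w=1) 1-2(w=1) 1-6(w=1)}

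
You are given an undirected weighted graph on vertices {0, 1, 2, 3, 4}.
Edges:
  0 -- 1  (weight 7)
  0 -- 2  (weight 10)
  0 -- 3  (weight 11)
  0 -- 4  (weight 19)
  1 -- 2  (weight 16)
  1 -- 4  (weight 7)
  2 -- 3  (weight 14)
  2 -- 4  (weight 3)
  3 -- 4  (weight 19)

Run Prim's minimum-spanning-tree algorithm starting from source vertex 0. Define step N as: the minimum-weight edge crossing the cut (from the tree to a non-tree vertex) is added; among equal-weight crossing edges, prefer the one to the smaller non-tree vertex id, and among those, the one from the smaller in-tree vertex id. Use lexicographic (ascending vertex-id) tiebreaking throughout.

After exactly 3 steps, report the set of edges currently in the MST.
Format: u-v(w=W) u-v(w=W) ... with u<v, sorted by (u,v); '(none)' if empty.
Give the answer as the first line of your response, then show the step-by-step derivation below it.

0-1(w=7) 1-4(w=7) 2-4(w=3)

step 1: add edge 0-1 (w=7); MST = {0-1(w=7)}
step 2: add edge 1-4 (w=7); MST = {0-1(w=7) 1-4(w=7)}
step 3: add edge 2-4 (w=3); MST = {0-1(w=7) 1-4(w=7) 2-4(w=3)}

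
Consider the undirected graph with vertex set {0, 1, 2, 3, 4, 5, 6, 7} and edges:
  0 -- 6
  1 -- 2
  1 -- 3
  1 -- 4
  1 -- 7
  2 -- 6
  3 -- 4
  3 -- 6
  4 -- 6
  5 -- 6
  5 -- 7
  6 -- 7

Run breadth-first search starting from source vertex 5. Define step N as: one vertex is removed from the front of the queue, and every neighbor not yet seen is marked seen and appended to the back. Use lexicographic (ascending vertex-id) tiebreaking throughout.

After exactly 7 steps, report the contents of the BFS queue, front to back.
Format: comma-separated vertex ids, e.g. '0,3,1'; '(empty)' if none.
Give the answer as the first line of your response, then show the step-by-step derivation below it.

1

step 1: dequeue 5; queue=[6,7]; order=5
step 2: dequeue 6; queue=[7,0,2,3,4]; order=5,6
step 3: dequeue 7; queue=[0,2,3,4,1]; order=5,6,7
step 4: dequeue 0; queue=[2,3,4,1]; order=5,6,7,0
step 5: dequeue 2; queue=[3,4,1]; order=5,6,7,0,2
step 6: dequeue 3; queue=[4,1]; order=5,6,7,0,2,3
step 7: dequeue 4; queue=[1]; order=5,6,7,0,2,3,4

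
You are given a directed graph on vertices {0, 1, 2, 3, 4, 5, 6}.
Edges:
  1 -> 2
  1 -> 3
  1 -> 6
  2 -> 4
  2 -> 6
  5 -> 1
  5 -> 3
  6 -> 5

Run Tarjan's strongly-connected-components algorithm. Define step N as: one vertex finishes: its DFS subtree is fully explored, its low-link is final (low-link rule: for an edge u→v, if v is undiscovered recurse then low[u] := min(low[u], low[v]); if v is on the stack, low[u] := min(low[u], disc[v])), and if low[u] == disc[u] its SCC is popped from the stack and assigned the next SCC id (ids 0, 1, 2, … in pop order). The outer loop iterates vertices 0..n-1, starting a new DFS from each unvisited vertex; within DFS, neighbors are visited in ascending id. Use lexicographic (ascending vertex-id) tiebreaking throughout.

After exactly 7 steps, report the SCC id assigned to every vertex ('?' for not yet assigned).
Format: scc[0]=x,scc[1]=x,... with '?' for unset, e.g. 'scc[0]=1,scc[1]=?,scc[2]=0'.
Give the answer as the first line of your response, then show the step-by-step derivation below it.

scc[0]=0,scc[1]=3,scc[2]=3,scc[3]=2,scc[4]=1,scc[5]=3,scc[6]=3

step 1: low=(low[0]=0,low[1]=?,low[2]=?,low[3]=?,low[4]=?,low[5]=?,low[6]=?); scc=(scc[0]=0,scc[1]=?,scc[2]=?,scc[3]=?,scc[4]=?,scc[5]=?,scc[6]=?)
step 2: low=(low[0]=0,low[1]=1,low[2]=2,low[3]=?,low[4]=3,low[5]=?,low[6]=?); scc=(scc[0]=0,scc[1]=?,scc[2]=?,scc[3]=?,scc[4]=1,scc[5]=?,scc[6]=?)
step 3: low=(low[0]=0,low[1]=1,low[2]=2,low[3]=6,low[4]=3,low[5]=1,low[6]=4); scc=(scc[0]=0,scc[1]=?,scc[2]=?,scc[3]=2,scc[4]=1,scc[5]=?,scc[6]=?)
step 4: low=(low[0]=0,low[1]=1,low[2]=2,low[3]=6,low[4]=3,low[5]=1,low[6]=4); scc=(scc[0]=0,scc[1]=?,scc[2]=?,scc[3]=2,scc[4]=1,scc[5]=?,scc[6]=?)
step 5: low=(low[0]=0,low[1]=1,low[2]=2,low[3]=6,low[4]=3,low[5]=1,low[6]=1); scc=(scc[0]=0,scc[1]=?,scc[2]=?,scc[3]=2,scc[4]=1,scc[5]=?,scc[6]=?)
step 6: low=(low[0]=0,low[1]=1,low[2]=1,low[3]=6,low[4]=3,low[5]=1,low[6]=1); scc=(scc[0]=0,scc[1]=?,scc[2]=?,scc[3]=2,scc[4]=1,scc[5]=?,scc[6]=?)
step 7: low=(low[0]=0,low[1]=1,low[2]=1,low[3]=6,low[4]=3,low[5]=1,low[6]=1); scc=(scc[0]=0,scc[1]=3,scc[2]=3,scc[3]=2,scc[4]=1,scc[5]=3,scc[6]=3)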